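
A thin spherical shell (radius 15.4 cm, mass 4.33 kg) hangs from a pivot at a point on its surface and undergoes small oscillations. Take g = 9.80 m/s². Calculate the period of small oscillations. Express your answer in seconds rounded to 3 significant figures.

I_cm = (2/3)mr² = 0.06846 kg·m². The pivot is at distance d = 0.154 m from the centre of mass.
By the parallel-axis theorem, I = I_cm + md² = 0.06846 + 0.1027 = 0.1712 kg·m².
T = 2π√(I/(mgd)) = 2π√(0.1712/(4.33 × 9.80 × 0.154)) = 1.02 s.

1.02 s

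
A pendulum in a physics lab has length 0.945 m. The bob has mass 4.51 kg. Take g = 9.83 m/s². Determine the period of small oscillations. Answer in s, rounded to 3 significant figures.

1.95 s

T = 2π√(L/g) = 2π√(0.945/9.83) = 2π × 0.3101 = 1.95 s.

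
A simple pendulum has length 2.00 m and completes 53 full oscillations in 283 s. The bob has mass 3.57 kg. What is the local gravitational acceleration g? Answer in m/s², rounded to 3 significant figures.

T = 283/53 = 5.340 s.
From T = 2π√(L/g), g = 4π²L/T² = 4π² × 2.00/5.340² = 2.77 m/s².

2.77 m/s²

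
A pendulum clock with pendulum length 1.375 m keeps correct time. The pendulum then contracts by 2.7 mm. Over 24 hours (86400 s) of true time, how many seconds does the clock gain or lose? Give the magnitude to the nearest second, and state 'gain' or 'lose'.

T ∝ √L, so T'/T = √(1.37230/1.375) = 0.999018.
In 86400 s of true time the clock registers 86400/0.999018 = 86485.0 s, so it gains 85 s.

gain 85 s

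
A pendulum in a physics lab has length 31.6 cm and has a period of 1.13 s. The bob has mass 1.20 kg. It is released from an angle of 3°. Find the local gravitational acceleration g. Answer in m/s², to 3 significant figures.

9.77 m/s²

From T = 2π√(L/g), g = 4π²L/T² = 4π² × 0.316/1.130² = 9.77 m/s².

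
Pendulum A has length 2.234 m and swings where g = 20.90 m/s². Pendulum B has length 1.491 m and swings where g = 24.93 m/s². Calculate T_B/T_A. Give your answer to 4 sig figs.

0.7480

T = 2π√(L/g), so T_B/T_A = √((L_B/g_B)/(L_A/g_A)) = √((1.491/24.93)/(2.234/20.90)) = 0.7480.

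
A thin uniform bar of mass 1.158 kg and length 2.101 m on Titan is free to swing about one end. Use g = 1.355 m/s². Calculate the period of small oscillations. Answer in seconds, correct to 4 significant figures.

For a physical pendulum T = 2π√(I/(mgd)), with d = 1.0505 m from pivot to centre of mass.
I_cm = mL²/12 = 1.158 × 2.101²/12 = 0.42597 kg·m²; I = I_cm + md² = 0.42597 + 1.158 × 1.0505² = 1.7039 kg·m².
T = 2π√(1.7039/(1.158 × 1.355 × 1.0505)) = 6.388 s.

6.388 s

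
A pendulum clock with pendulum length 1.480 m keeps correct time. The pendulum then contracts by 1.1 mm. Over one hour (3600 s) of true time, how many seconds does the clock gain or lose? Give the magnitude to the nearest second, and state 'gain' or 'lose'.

gain 1 s

T ∝ √L, so T'/T = √(1.47890/1.480) = 0.999628.
In 3600 s of true time the clock registers 3600/0.999628 = 3601.3 s, so it gains 1 s.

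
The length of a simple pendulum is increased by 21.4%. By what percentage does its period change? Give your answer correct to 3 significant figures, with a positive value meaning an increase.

10.2%

T ∝ √L, so T'/T = √(1.214) = 1.102.
Percentage change in T = (1.102 − 1) × 100% = 10.2%.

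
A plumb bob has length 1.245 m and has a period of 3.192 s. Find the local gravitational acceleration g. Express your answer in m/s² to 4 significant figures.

4.824 m/s²

From T = 2π√(L/g), g = 4π²L/T² = 4π² × 1.245/3.1920² = 4.824 m/s².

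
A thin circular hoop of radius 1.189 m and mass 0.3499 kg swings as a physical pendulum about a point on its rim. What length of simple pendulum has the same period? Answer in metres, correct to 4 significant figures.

2.378 m

The equivalent simple-pendulum length is L_eq = I/(md), where I is about the pivot and d = 1.1890 m.
I_cm = mR² = 0.49466 kg·m², so I = I_cm + md² = 0.49466 + 0.49466 = 0.98932 kg·m².
L_eq = 0.98932/(0.3499 × 1.1890) = 2.378 m.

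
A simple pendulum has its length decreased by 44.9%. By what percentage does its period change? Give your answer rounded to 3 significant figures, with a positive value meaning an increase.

-25.8%

T ∝ √L, so T'/T = √(0.5510) = 0.7423.
Percentage change in T = (0.7423 − 1) × 100% = -25.8%.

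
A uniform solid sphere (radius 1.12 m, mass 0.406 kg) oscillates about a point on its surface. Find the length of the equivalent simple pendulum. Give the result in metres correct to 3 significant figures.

1.57 m

The equivalent simple-pendulum length is L_eq = I/(md), where I is about the pivot and d = 1.120 m.
I_cm = (2/5)mR² = 0.2037 kg·m², so I = I_cm + md² = 0.2037 + 0.5093 = 0.7130 kg·m².
L_eq = 0.7130/(0.406 × 1.120) = 1.57 m.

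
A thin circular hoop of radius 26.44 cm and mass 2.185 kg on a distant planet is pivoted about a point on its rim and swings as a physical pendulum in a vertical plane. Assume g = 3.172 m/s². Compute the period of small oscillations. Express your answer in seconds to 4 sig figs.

2.565 s

I_cm = mr² = 0.15275 kg·m². The pivot is at distance d = 0.2644 m from the centre of mass.
By the parallel-axis theorem, I = I_cm + md² = 0.15275 + 0.15275 = 0.30550 kg·m².
T = 2π√(I/(mgd)) = 2π√(0.30550/(2.185 × 3.172 × 0.2644)) = 2.565 s.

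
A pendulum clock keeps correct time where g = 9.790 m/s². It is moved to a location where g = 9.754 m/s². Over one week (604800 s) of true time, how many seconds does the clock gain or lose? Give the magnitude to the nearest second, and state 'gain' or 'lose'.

The clock's period scales as T ∝ 1/√g, so T'/T = √(9.790/9.754) = 1.00184.
In 604800 s of true time the clock registers 604800/1.00184 = 603687.0 s, so it loses 1113 s.

lose 1113 s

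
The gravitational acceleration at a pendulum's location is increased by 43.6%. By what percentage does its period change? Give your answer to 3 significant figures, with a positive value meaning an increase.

T ∝ 1/√g, so T'/T = 1/√(1.436) = 0.8345.
Percentage change in T = (0.8345 − 1) × 100% = -16.6%.

-16.6%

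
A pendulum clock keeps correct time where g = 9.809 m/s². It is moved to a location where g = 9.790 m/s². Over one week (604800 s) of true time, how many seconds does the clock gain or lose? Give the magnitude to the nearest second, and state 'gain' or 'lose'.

lose 586 s

The clock's period scales as T ∝ 1/√g, so T'/T = √(9.809/9.790) = 1.00097.
In 604800 s of true time the clock registers 604800/1.00097 = 604214.0 s, so it loses 586 s.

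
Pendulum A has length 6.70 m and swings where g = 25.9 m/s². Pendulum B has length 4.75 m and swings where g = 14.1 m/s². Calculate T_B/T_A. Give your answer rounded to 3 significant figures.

1.14

T = 2π√(L/g), so T_B/T_A = √((L_B/g_B)/(L_A/g_A)) = √((4.75/14.1)/(6.70/25.9)) = 1.14.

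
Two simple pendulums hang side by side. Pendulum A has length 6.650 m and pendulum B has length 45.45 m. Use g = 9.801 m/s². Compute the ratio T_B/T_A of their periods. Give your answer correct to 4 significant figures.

T ∝ √L, so T_B/T_A = √(L_B/L_A) = √(45.45/6.650) = 2.614.

2.614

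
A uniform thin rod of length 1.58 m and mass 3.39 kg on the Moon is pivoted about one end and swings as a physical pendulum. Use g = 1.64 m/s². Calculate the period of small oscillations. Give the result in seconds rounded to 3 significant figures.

For a physical pendulum T = 2π√(I/(mgd)), with d = 0.7900 m from pivot to centre of mass.
I_cm = mL²/12 = 3.39 × 1.58²/12 = 0.7052 kg·m²; I = I_cm + md² = 0.7052 + 3.39 × 0.7900² = 2.821 kg·m².
T = 2π√(2.821/(3.39 × 1.64 × 0.7900)) = 5.04 s.

5.04 s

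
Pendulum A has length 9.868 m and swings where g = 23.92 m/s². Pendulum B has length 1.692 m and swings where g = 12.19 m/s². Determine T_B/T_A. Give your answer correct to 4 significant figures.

0.5800

T = 2π√(L/g), so T_B/T_A = √((L_B/g_B)/(L_A/g_A)) = √((1.692/12.19)/(9.868/23.92)) = 0.5800.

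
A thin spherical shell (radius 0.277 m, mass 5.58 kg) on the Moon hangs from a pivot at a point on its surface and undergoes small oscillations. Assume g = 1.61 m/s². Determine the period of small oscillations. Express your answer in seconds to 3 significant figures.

3.36 s

I_cm = (2/3)mr² = 0.2854 kg·m². The pivot is at distance d = 0.277 m from the centre of mass.
By the parallel-axis theorem, I = I_cm + md² = 0.2854 + 0.4281 = 0.7136 kg·m².
T = 2π√(I/(mgd)) = 2π√(0.7136/(5.58 × 1.61 × 0.277)) = 3.36 s.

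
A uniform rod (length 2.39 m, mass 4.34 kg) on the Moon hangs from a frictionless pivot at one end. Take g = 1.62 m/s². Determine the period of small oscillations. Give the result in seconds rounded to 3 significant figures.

For a physical pendulum T = 2π√(I/(mgd)), with d = 1.195 m from pivot to centre of mass.
I_cm = mL²/12 = 4.34 × 2.39²/12 = 2.066 kg·m²; I = I_cm + md² = 2.066 + 4.34 × 1.195² = 8.264 kg·m².
T = 2π√(8.264/(4.34 × 1.62 × 1.195)) = 6.23 s.

6.23 s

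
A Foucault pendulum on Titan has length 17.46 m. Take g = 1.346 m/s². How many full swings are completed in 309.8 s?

13

T = 2π√(L/g) = 2π√(17.46/1.346) = 22.630 s.
Number of complete oscillations = ⌊309.8/22.630⌋ = ⌊13.690⌋ = 13.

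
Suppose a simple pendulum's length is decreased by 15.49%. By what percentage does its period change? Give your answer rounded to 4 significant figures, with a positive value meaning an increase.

-8.071%

T ∝ √L, so T'/T = √(0.84510) = 0.91929.
Percentage change in T = (0.91929 − 1) × 100% = -8.071%.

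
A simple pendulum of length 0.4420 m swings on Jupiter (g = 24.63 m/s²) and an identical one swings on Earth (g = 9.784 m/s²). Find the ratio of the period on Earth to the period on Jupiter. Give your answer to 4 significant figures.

1.587

T ∝ 1/√g, so T₂/T₁ = √(g₁/g₂) = √(24.63/9.784) = 1.587.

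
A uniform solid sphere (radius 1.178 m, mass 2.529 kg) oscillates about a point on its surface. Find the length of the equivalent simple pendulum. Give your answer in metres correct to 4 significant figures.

1.649 m

The equivalent simple-pendulum length is L_eq = I/(md), where I is about the pivot and d = 1.1780 m.
I_cm = (2/5)mR² = 1.4038 kg·m², so I = I_cm + md² = 1.4038 + 3.5095 = 4.9132 kg·m².
L_eq = 4.9132/(2.529 × 1.1780) = 1.649 m.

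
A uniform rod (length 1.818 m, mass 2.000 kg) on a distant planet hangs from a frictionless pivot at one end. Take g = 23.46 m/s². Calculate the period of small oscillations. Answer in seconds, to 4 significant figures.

For a physical pendulum T = 2π√(I/(mgd)), with d = 0.90900 m from pivot to centre of mass.
I_cm = mL²/12 = 2.000 × 1.818²/12 = 0.55085 kg·m²; I = I_cm + md² = 0.55085 + 2.000 × 0.90900² = 2.2034 kg·m².
T = 2π√(2.2034/(2.000 × 23.46 × 0.90900)) = 1.428 s.

1.428 s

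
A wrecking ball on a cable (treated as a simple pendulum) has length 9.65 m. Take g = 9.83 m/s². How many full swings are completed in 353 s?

56

T = 2π√(L/g) = 2π√(9.65/9.83) = 6.225 s.
Number of complete oscillations = ⌊353/6.225⌋ = ⌊56.70⌋ = 56.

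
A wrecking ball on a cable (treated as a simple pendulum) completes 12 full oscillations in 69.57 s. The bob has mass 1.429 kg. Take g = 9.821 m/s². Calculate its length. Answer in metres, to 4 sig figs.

8.361 m

T = 69.57/12 = 5.7975 s.
From T = 2π√(L/g), L = gT²/(4π²) = 9.821 × 5.7975²/(4π²) = 8.361 m.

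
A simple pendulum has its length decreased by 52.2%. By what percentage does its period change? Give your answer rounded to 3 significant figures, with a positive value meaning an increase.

T ∝ √L, so T'/T = √(0.4780) = 0.6914.
Percentage change in T = (0.6914 − 1) × 100% = -30.9%.

-30.9%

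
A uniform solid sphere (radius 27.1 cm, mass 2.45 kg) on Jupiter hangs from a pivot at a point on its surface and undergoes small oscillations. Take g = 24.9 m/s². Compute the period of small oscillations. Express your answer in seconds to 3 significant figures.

0.776 s

I_cm = (2/5)mr² = 0.07197 kg·m². The pivot is at distance d = 0.271 m from the centre of mass.
By the parallel-axis theorem, I = I_cm + md² = 0.07197 + 0.1799 = 0.2519 kg·m².
T = 2π√(I/(mgd)) = 2π√(0.2519/(2.45 × 24.9 × 0.271)) = 0.776 s.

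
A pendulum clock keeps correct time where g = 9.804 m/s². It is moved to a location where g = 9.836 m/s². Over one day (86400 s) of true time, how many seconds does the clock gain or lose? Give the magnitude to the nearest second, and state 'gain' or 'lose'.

gain 141 s

The clock's period scales as T ∝ 1/√g, so T'/T = √(9.804/9.836) = 0.998372.
In 86400 s of true time the clock registers 86400/0.998372 = 86540.9 s, so it gains 141 s.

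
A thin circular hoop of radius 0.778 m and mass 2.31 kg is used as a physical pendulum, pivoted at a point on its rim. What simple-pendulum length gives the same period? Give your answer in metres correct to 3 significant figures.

1.56 m

The equivalent simple-pendulum length is L_eq = I/(md), where I is about the pivot and d = 0.7780 m.
I_cm = mR² = 1.398 kg·m², so I = I_cm + md² = 1.398 + 1.398 = 2.796 kg·m².
L_eq = 2.796/(2.31 × 0.7780) = 1.56 m.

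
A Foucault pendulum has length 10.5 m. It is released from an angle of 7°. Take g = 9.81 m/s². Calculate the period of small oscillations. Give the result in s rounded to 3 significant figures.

T = 2π√(L/g) = 2π√(10.5/9.81) = 2π × 1.035 = 6.50 s.

6.50 s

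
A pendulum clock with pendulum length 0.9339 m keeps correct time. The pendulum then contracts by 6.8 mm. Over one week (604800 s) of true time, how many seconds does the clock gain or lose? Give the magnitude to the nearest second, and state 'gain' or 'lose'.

gain 2214 s

T ∝ √L, so T'/T = √(0.92710/0.9339) = 0.996353.
In 604800 s of true time the clock registers 604800/0.996353 = 607014.0 s, so it gains 2214 s.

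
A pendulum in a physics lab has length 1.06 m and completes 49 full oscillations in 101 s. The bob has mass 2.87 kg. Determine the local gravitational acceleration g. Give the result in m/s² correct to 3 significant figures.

T = 101/49 = 2.061 s.
From T = 2π√(L/g), g = 4π²L/T² = 4π² × 1.06/2.061² = 9.85 m/s².

9.85 m/s²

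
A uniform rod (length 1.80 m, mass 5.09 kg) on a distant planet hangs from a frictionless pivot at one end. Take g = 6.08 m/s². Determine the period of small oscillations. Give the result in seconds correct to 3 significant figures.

For a physical pendulum T = 2π√(I/(mgd)), with d = 0.9000 m from pivot to centre of mass.
I_cm = mL²/12 = 5.09 × 1.80²/12 = 1.374 kg·m²; I = I_cm + md² = 1.374 + 5.09 × 0.9000² = 5.497 kg·m².
T = 2π√(5.497/(5.09 × 6.08 × 0.9000)) = 2.79 s.

2.79 s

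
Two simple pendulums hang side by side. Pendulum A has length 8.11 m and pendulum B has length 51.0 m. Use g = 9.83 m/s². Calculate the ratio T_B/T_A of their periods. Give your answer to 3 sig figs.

2.51

T ∝ √L, so T_B/T_A = √(L_B/L_A) = √(51.0/8.11) = 2.51.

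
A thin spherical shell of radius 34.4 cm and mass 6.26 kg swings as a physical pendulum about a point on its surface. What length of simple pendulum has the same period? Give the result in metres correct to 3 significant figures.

0.573 m

The equivalent simple-pendulum length is L_eq = I/(md), where I is about the pivot and d = 0.3440 m.
I_cm = (2/3)mR² = 0.4939 kg·m², so I = I_cm + md² = 0.4939 + 0.7408 = 1.235 kg·m².
L_eq = 1.235/(6.26 × 0.3440) = 0.573 m.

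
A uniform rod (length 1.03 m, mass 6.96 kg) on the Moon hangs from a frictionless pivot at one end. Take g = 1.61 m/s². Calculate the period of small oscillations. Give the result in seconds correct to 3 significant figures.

4.10 s

For a physical pendulum T = 2π√(I/(mgd)), with d = 0.5150 m from pivot to centre of mass.
I_cm = mL²/12 = 6.96 × 1.03²/12 = 0.6153 kg·m²; I = I_cm + md² = 0.6153 + 6.96 × 0.5150² = 2.461 kg·m².
T = 2π√(2.461/(6.96 × 1.61 × 0.5150)) = 4.10 s.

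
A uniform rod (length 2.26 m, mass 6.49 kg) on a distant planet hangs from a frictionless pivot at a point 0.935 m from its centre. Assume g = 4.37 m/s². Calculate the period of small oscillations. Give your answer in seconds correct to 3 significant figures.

3.54 s

For a physical pendulum T = 2π√(I/(mgd)), with d = 0.9350 m from pivot to centre of mass.
I_cm = mL²/12 = 6.49 × 2.26²/12 = 2.762 kg·m²; I = I_cm + md² = 2.762 + 6.49 × 0.9350² = 8.436 kg·m².
T = 2π√(8.436/(6.49 × 4.37 × 0.9350)) = 3.54 s.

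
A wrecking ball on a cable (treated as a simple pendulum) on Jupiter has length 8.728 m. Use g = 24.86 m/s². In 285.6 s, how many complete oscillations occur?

T = 2π√(L/g) = 2π√(8.728/24.86) = 3.7229 s.
Number of complete oscillations = ⌊285.6/3.7229⌋ = ⌊76.713⌋ = 76.

76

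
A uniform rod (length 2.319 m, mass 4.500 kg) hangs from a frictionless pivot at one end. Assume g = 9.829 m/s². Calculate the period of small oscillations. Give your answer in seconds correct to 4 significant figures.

For a physical pendulum T = 2π√(I/(mgd)), with d = 1.1595 m from pivot to centre of mass.
I_cm = mL²/12 = 4.500 × 2.319²/12 = 2.0167 kg·m²; I = I_cm + md² = 2.0167 + 4.500 × 1.1595² = 8.0666 kg·m².
T = 2π√(8.0666/(4.500 × 9.829 × 1.1595)) = 2.492 s.

2.492 s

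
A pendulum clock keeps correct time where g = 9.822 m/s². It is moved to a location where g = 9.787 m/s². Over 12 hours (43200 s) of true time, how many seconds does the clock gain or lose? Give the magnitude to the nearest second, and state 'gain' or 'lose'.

lose 77 s

The clock's period scales as T ∝ 1/√g, so T'/T = √(9.822/9.787) = 1.00179.
In 43200 s of true time the clock registers 43200/1.00179 = 43123.0 s, so it loses 77 s.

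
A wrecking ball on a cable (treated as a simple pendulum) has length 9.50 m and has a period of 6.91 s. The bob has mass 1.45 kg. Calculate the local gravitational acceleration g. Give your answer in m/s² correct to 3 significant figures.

From T = 2π√(L/g), g = 4π²L/T² = 4π² × 9.50/6.910² = 7.85 m/s².

7.85 m/s²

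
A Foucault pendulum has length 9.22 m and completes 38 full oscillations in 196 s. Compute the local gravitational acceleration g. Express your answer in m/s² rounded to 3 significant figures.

T = 196/38 = 5.158 s.
From T = 2π√(L/g), g = 4π²L/T² = 4π² × 9.22/5.158² = 13.7 m/s².

13.7 m/s²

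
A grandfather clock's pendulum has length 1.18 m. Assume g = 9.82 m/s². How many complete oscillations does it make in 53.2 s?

T = 2π√(L/g) = 2π√(1.18/9.82) = 2.178 s.
Number of complete oscillations = ⌊53.2/2.178⌋ = ⌊24.43⌋ = 24.

24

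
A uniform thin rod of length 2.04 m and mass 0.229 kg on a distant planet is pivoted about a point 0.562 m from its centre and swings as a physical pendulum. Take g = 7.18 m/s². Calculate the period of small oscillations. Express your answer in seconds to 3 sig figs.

For a physical pendulum T = 2π√(I/(mgd)), with d = 0.5620 m from pivot to centre of mass.
I_cm = mL²/12 = 0.229 × 2.04²/12 = 0.07942 kg·m²; I = I_cm + md² = 0.07942 + 0.229 × 0.5620² = 0.1517 kg·m².
T = 2π√(0.1517/(0.229 × 7.18 × 0.5620)) = 2.55 s.

2.55 s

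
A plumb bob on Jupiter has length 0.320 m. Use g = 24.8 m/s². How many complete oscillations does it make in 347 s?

T = 2π√(L/g) = 2π√(0.320/24.8) = 0.7137 s.
Number of complete oscillations = ⌊347/0.7137⌋ = ⌊486.2⌋ = 486.

486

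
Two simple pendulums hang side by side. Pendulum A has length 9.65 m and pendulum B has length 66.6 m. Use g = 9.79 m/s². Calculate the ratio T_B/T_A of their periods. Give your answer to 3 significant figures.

T ∝ √L, so T_B/T_A = √(L_B/L_A) = √(66.6/9.65) = 2.63.

2.63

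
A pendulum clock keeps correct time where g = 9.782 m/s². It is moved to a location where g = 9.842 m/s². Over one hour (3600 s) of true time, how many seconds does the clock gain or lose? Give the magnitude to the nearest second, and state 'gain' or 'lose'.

gain 11 s

The clock's period scales as T ∝ 1/√g, so T'/T = √(9.782/9.842) = 0.996947.
In 3600 s of true time the clock registers 3600/0.996947 = 3611.0 s, so it gains 11 s.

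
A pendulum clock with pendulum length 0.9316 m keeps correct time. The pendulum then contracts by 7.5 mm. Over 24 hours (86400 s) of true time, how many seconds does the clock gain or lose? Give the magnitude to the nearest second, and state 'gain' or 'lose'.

T ∝ √L, so T'/T = √(0.92410/0.9316) = 0.995967.
In 86400 s of true time the clock registers 86400/0.995967 = 86749.9 s, so it gains 350 s.

gain 350 s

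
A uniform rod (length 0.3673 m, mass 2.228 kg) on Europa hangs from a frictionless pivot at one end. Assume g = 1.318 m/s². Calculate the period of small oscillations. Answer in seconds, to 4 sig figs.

For a physical pendulum T = 2π√(I/(mgd)), with d = 0.18365 m from pivot to centre of mass.
I_cm = mL²/12 = 2.228 × 0.3673²/12 = 0.025048 kg·m²; I = I_cm + md² = 0.025048 + 2.228 × 0.18365² = 0.10019 kg·m².
T = 2π√(0.10019/(2.228 × 1.318 × 0.18365)) = 2.708 s.

2.708 s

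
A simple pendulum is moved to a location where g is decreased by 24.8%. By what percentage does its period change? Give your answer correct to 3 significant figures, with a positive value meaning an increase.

T ∝ 1/√g, so T'/T = 1/√(0.7520) = 1.153.
Percentage change in T = (1.153 − 1) × 100% = 15.3%.

15.3%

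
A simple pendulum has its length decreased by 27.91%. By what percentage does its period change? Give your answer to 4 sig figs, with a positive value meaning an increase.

T ∝ √L, so T'/T = √(0.72090) = 0.84906.
Percentage change in T = (0.84906 − 1) × 100% = -15.09%.

-15.09%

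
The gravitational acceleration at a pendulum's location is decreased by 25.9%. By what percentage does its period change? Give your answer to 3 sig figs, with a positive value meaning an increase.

16.2%

T ∝ 1/√g, so T'/T = 1/√(0.7410) = 1.162.
Percentage change in T = (1.162 − 1) × 100% = 16.2%.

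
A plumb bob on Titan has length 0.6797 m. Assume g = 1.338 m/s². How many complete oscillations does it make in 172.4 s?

38

T = 2π√(L/g) = 2π√(0.6797/1.338) = 4.4783 s.
Number of complete oscillations = ⌊172.4/4.4783⌋ = ⌊38.497⌋ = 38.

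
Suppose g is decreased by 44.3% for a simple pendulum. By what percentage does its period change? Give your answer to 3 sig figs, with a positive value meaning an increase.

34.0%

T ∝ 1/√g, so T'/T = 1/√(0.5570) = 1.340.
Percentage change in T = (1.340 − 1) × 100% = 34.0%.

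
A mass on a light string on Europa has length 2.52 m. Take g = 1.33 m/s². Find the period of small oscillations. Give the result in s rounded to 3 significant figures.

8.65 s

T = 2π√(L/g) = 2π√(2.52/1.33) = 2π × 1.376 = 8.65 s.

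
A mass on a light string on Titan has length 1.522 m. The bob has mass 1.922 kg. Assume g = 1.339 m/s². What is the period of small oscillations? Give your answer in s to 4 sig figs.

T = 2π√(L/g) = 2π√(1.522/1.339) = 2π × 1.0661 = 6.699 s.

6.699 s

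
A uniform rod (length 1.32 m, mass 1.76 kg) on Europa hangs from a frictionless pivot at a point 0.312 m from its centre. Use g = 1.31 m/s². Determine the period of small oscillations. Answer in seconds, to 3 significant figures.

For a physical pendulum T = 2π√(I/(mgd)), with d = 0.3120 m from pivot to centre of mass.
I_cm = mL²/12 = 1.76 × 1.32²/12 = 0.2556 kg·m²; I = I_cm + md² = 0.2556 + 1.76 × 0.3120² = 0.4269 kg·m².
T = 2π√(0.4269/(1.76 × 1.31 × 0.3120)) = 4.84 s.

4.84 s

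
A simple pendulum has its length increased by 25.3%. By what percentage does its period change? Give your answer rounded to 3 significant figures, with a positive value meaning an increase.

11.9%

T ∝ √L, so T'/T = √(1.253) = 1.119.
Percentage change in T = (1.119 − 1) × 100% = 11.9%.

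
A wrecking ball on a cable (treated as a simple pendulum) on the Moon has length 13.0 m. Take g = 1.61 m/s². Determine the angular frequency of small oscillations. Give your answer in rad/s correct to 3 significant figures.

ω = √(g/L) = √(1.61/13.0) = 0.352 rad/s.

0.352 rad/s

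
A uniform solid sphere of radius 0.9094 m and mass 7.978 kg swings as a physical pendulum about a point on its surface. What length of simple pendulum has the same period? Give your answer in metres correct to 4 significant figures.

1.273 m

The equivalent simple-pendulum length is L_eq = I/(md), where I is about the pivot and d = 0.90940 m.
I_cm = (2/5)mR² = 2.6391 kg·m², so I = I_cm + md² = 2.6391 + 6.5979 = 9.2370 kg·m².
L_eq = 9.2370/(7.978 × 0.90940) = 1.273 m.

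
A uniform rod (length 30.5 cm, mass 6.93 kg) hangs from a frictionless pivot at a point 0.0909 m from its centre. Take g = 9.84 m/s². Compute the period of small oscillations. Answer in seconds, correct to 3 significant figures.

For a physical pendulum T = 2π√(I/(mgd)), with d = 0.09090 m from pivot to centre of mass.
I_cm = mL²/12 = 6.93 × 0.305²/12 = 0.05372 kg·m²; I = I_cm + md² = 0.05372 + 6.93 × 0.09090² = 0.1110 kg·m².
T = 2π√(0.1110/(6.93 × 9.84 × 0.09090)) = 0.841 s.

0.841 s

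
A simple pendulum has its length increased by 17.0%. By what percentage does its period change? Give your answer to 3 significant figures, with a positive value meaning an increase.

8.17%

T ∝ √L, so T'/T = √(1.170) = 1.082.
Percentage change in T = (1.082 − 1) × 100% = 8.17%.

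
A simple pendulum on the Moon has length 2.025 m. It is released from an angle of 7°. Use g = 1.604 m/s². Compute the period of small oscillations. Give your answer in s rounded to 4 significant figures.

7.060 s

T = 2π√(L/g) = 2π√(2.025/1.604) = 2π × 1.1236 = 7.060 s.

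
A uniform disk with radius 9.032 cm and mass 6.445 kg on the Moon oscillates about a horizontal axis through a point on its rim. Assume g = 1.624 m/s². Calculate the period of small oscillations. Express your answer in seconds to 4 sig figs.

1.815 s

I_cm = ½mr² = 0.026288 kg·m². The pivot is at distance d = 0.09032 m from the centre of mass.
By the parallel-axis theorem, I = I_cm + md² = 0.026288 + 0.052576 = 0.078865 kg·m².
T = 2π√(I/(mgd)) = 2π√(0.078865/(6.445 × 1.624 × 0.09032)) = 1.815 s.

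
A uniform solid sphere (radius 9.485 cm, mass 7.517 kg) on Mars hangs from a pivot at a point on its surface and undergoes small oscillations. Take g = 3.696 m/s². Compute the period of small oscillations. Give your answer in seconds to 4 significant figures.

I_cm = (2/5)mr² = 0.027051 kg·m². The pivot is at distance d = 0.09485 m from the centre of mass.
By the parallel-axis theorem, I = I_cm + md² = 0.027051 + 0.067627 = 0.094678 kg·m².
T = 2π√(I/(mgd)) = 2π√(0.094678/(7.517 × 3.696 × 0.09485)) = 1.191 s.

1.191 s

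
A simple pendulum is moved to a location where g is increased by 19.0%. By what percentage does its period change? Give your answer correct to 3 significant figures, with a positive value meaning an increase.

T ∝ 1/√g, so T'/T = 1/√(1.190) = 0.9167.
Percentage change in T = (0.9167 − 1) × 100% = -8.33%.

-8.33%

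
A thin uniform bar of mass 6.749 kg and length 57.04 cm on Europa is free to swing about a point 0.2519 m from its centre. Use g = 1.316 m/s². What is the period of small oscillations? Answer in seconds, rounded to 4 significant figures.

For a physical pendulum T = 2π√(I/(mgd)), with d = 0.25190 m from pivot to centre of mass.
I_cm = mL²/12 = 6.749 × 0.5704²/12 = 0.18299 kg·m²; I = I_cm + md² = 0.18299 + 6.749 × 0.25190² = 0.61123 kg·m².
T = 2π√(0.61123/(6.749 × 1.316 × 0.25190)) = 3.284 s.

3.284 s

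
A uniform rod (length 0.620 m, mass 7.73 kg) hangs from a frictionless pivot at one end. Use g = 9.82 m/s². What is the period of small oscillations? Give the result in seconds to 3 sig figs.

For a physical pendulum T = 2π√(I/(mgd)), with d = 0.3100 m from pivot to centre of mass.
I_cm = mL²/12 = 7.73 × 0.620²/12 = 0.2476 kg·m²; I = I_cm + md² = 0.2476 + 7.73 × 0.3100² = 0.9905 kg·m².
T = 2π√(0.9905/(7.73 × 9.82 × 0.3100)) = 1.29 s.

1.29 s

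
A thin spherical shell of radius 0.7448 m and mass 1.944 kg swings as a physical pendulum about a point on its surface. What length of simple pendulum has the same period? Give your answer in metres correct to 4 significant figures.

1.241 m

The equivalent simple-pendulum length is L_eq = I/(md), where I is about the pivot and d = 0.74480 m.
I_cm = (2/3)mR² = 0.71893 kg·m², so I = I_cm + md² = 0.71893 + 1.0784 = 1.7973 kg·m².
L_eq = 1.7973/(1.944 × 0.74480) = 1.241 m.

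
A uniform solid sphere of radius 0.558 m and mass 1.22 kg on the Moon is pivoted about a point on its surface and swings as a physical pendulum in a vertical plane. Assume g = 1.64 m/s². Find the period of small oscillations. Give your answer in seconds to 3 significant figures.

I_cm = (2/5)mr² = 0.1519 kg·m². The pivot is at distance d = 0.558 m from the centre of mass.
By the parallel-axis theorem, I = I_cm + md² = 0.1519 + 0.3799 = 0.5318 kg·m².
T = 2π√(I/(mgd)) = 2π√(0.5318/(1.22 × 1.64 × 0.558)) = 4.34 s.

4.34 s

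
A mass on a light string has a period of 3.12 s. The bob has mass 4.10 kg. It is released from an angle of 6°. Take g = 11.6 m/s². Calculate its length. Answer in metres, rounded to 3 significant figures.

From T = 2π√(L/g), L = gT²/(4π²) = 11.6 × 3.120²/(4π²) = 2.86 m.

2.86 m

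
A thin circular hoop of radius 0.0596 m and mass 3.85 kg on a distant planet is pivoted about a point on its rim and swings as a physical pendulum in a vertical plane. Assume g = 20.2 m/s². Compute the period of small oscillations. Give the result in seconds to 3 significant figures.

I_cm = mr² = 0.01368 kg·m². The pivot is at distance d = 0.0596 m from the centre of mass.
By the parallel-axis theorem, I = I_cm + md² = 0.01368 + 0.01368 = 0.02735 kg·m².
T = 2π√(I/(mgd)) = 2π√(0.02735/(3.85 × 20.2 × 0.0596)) = 0.483 s.

0.483 s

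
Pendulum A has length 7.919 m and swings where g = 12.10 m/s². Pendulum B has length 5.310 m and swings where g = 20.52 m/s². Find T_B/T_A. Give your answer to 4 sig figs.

0.6288

T = 2π√(L/g), so T_B/T_A = √((L_B/g_B)/(L_A/g_A)) = √((5.310/20.52)/(7.919/12.10)) = 0.6288.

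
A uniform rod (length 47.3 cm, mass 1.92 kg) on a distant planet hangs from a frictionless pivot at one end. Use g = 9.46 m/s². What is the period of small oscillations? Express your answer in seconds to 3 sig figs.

For a physical pendulum T = 2π√(I/(mgd)), with d = 0.2365 m from pivot to centre of mass.
I_cm = mL²/12 = 1.92 × 0.473²/12 = 0.03580 kg·m²; I = I_cm + md² = 0.03580 + 1.92 × 0.2365² = 0.1432 kg·m².
T = 2π√(0.1432/(1.92 × 9.46 × 0.2365)) = 1.15 s.

1.15 s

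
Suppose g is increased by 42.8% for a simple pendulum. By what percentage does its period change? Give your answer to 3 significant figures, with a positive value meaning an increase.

-16.3%

T ∝ 1/√g, so T'/T = 1/√(1.428) = 0.8368.
Percentage change in T = (0.8368 − 1) × 100% = -16.3%.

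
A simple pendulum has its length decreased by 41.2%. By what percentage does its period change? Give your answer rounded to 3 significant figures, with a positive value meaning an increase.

-23.3%

T ∝ √L, so T'/T = √(0.5880) = 0.7668.
Percentage change in T = (0.7668 − 1) × 100% = -23.3%.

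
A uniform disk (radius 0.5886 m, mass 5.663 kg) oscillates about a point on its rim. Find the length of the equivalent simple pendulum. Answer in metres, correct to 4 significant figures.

0.8829 m

The equivalent simple-pendulum length is L_eq = I/(md), where I is about the pivot and d = 0.58860 m.
I_cm = ½mR² = 0.98097 kg·m², so I = I_cm + md² = 0.98097 + 1.9619 = 2.9429 kg·m².
L_eq = 2.9429/(5.663 × 0.58860) = 0.8829 m.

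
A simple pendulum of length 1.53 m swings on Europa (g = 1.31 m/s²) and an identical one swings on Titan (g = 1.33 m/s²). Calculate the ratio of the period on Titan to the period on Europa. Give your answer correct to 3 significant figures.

T ∝ 1/√g, so T₂/T₁ = √(g₁/g₂) = √(1.31/1.33) = 0.992.

0.992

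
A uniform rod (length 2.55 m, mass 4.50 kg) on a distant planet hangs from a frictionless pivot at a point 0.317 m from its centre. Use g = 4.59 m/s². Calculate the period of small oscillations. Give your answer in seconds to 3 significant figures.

For a physical pendulum T = 2π√(I/(mgd)), with d = 0.3170 m from pivot to centre of mass.
I_cm = mL²/12 = 4.50 × 2.55²/12 = 2.438 kg·m²; I = I_cm + md² = 2.438 + 4.50 × 0.3170² = 2.891 kg·m².
T = 2π√(2.891/(4.50 × 4.59 × 0.3170)) = 4.17 s.

4.17 s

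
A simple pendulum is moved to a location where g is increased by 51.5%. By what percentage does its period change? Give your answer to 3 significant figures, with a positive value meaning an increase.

-18.8%

T ∝ 1/√g, so T'/T = 1/√(1.515) = 0.8124.
Percentage change in T = (0.8124 − 1) × 100% = -18.8%.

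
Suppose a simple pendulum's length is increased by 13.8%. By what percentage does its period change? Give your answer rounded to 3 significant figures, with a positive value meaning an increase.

T ∝ √L, so T'/T = √(1.138) = 1.067.
Percentage change in T = (1.067 − 1) × 100% = 6.68%.

6.68%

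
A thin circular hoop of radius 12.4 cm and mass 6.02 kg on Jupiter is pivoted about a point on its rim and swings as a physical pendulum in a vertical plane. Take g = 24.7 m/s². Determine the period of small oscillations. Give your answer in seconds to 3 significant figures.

I_cm = mr² = 0.09256 kg·m². The pivot is at distance d = 0.124 m from the centre of mass.
By the parallel-axis theorem, I = I_cm + md² = 0.09256 + 0.09256 = 0.1851 kg·m².
T = 2π√(I/(mgd)) = 2π√(0.1851/(6.02 × 24.7 × 0.124)) = 0.630 s.

0.630 s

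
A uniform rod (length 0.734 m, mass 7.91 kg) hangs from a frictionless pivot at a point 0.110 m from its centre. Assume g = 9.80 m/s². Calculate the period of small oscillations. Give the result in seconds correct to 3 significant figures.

For a physical pendulum T = 2π√(I/(mgd)), with d = 0.1100 m from pivot to centre of mass.
I_cm = mL²/12 = 7.91 × 0.734²/12 = 0.3551 kg·m²; I = I_cm + md² = 0.3551 + 7.91 × 0.1100² = 0.4508 kg·m².
T = 2π√(0.4508/(7.91 × 9.80 × 0.1100)) = 1.44 s.

1.44 s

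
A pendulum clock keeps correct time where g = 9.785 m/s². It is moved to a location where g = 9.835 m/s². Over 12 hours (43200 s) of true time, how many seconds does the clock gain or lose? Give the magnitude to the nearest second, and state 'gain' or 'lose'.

The clock's period scales as T ∝ 1/√g, so T'/T = √(9.785/9.835) = 0.997455.
In 43200 s of true time the clock registers 43200/0.997455 = 43310.2 s, so it gains 110 s.

gain 110 s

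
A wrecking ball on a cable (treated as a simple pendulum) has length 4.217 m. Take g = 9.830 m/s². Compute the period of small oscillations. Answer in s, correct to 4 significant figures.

T = 2π√(L/g) = 2π√(4.217/9.830) = 2π × 0.65498 = 4.115 s.

4.115 s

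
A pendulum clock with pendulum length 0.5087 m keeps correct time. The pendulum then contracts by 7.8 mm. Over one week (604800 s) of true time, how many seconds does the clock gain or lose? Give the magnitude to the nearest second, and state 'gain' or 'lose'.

T ∝ √L, so T'/T = √(0.50090/0.5087) = 0.992304.
In 604800 s of true time the clock registers 604800/0.992304 = 609490.8 s, so it gains 4691 s.

gain 4691 s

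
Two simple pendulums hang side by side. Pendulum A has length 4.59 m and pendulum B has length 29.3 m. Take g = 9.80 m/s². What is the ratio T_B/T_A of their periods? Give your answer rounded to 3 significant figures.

T ∝ √L, so T_B/T_A = √(L_B/L_A) = √(29.3/4.59) = 2.53.

2.53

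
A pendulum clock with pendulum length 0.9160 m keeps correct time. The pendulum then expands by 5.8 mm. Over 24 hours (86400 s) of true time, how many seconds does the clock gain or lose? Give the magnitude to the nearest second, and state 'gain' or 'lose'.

lose 272 s

T ∝ √L, so T'/T = √(0.92180/0.9160) = 1.00316.
In 86400 s of true time the clock registers 86400/1.00316 = 86127.8 s, so it loses 272 s.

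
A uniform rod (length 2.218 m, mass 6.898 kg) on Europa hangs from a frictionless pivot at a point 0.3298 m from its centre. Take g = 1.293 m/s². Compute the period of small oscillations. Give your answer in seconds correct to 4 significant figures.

6.930 s

For a physical pendulum T = 2π√(I/(mgd)), with d = 0.32980 m from pivot to centre of mass.
I_cm = mL²/12 = 6.898 × 2.218²/12 = 2.8279 kg·m²; I = I_cm + md² = 2.8279 + 6.898 × 0.32980² = 3.5782 kg·m².
T = 2π√(3.5782/(6.898 × 1.293 × 0.32980)) = 6.930 s.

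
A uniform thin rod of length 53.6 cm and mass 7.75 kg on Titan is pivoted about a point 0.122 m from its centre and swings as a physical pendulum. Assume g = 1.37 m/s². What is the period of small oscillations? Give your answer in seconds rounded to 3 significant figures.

3.03 s

For a physical pendulum T = 2π√(I/(mgd)), with d = 0.1220 m from pivot to centre of mass.
I_cm = mL²/12 = 7.75 × 0.536²/12 = 0.1855 kg·m²; I = I_cm + md² = 0.1855 + 7.75 × 0.1220² = 0.3009 kg·m².
T = 2π√(0.3009/(7.75 × 1.37 × 0.1220)) = 3.03 s.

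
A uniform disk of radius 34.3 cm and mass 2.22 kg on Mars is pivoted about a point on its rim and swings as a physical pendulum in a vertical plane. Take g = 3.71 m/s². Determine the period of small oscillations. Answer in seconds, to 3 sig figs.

I_cm = ½mr² = 0.1306 kg·m². The pivot is at distance d = 0.343 m from the centre of mass.
By the parallel-axis theorem, I = I_cm + md² = 0.1306 + 0.2612 = 0.3918 kg·m².
T = 2π√(I/(mgd)) = 2π√(0.3918/(2.22 × 3.71 × 0.343)) = 2.34 s.

2.34 s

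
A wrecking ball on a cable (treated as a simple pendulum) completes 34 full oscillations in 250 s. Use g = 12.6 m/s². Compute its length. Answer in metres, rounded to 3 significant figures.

T = 250/34 = 7.353 s.
From T = 2π√(L/g), L = gT²/(4π²) = 12.6 × 7.353²/(4π²) = 17.3 m.

17.3 m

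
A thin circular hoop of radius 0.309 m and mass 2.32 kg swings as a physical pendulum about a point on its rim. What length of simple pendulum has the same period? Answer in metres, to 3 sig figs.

The equivalent simple-pendulum length is L_eq = I/(md), where I is about the pivot and d = 0.3090 m.
I_cm = mR² = 0.2215 kg·m², so I = I_cm + md² = 0.2215 + 0.2215 = 0.4430 kg·m².
L_eq = 0.4430/(2.32 × 0.3090) = 0.618 m.

0.618 m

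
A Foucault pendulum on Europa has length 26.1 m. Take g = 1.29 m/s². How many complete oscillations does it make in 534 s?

T = 2π√(L/g) = 2π√(26.1/1.29) = 28.26 s.
Number of complete oscillations = ⌊534/28.26⌋ = ⌊18.89⌋ = 18.

18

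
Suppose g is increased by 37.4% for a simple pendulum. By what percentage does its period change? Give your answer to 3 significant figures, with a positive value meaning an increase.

-14.7%

T ∝ 1/√g, so T'/T = 1/√(1.374) = 0.8531.
Percentage change in T = (0.8531 − 1) × 100% = -14.7%.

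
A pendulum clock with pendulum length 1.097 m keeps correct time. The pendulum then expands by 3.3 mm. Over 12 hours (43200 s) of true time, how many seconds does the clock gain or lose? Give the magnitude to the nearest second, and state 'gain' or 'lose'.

T ∝ √L, so T'/T = √(1.10030/1.097) = 1.00150.
In 43200 s of true time the clock registers 43200/1.00150 = 43135.2 s, so it loses 65 s.

lose 65 s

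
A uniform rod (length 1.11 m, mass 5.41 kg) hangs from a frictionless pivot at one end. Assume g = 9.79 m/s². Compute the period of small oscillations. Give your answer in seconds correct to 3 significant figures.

1.73 s

For a physical pendulum T = 2π√(I/(mgd)), with d = 0.5550 m from pivot to centre of mass.
I_cm = mL²/12 = 5.41 × 1.11²/12 = 0.5555 kg·m²; I = I_cm + md² = 0.5555 + 5.41 × 0.5550² = 2.222 kg·m².
T = 2π√(2.222/(5.41 × 9.79 × 0.5550)) = 1.73 s.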